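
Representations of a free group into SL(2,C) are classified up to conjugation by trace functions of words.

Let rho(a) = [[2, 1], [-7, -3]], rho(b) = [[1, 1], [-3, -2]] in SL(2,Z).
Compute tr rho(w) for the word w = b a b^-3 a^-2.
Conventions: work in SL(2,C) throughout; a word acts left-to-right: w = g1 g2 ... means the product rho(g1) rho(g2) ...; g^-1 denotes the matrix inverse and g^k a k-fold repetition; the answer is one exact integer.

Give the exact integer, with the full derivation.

3

rho(b) = [[1, 1], [-3, -2]]
... * rho(a) = [[2, 1], [-7, -3]]  ->  [[-5, -2], [8, 3]]
... * rho(b^-1) = [[-2, -1], [3, 1]]  ->  [[4, 3], [-7, -5]]
... * rho(b^-1) = [[-2, -1], [3, 1]]  ->  [[1, -1], [-1, 2]]
... * rho(b^-1) = [[-2, -1], [3, 1]]  ->  [[-5, -2], [8, 3]]
... * rho(a^-1) = [[-3, -1], [7, 2]]  ->  [[1, 1], [-3, -2]]
... * rho(a^-1) = [[-3, -1], [7, 2]]  ->  [[4, 1], [-5, -1]]
tr = 4 + -1 = 3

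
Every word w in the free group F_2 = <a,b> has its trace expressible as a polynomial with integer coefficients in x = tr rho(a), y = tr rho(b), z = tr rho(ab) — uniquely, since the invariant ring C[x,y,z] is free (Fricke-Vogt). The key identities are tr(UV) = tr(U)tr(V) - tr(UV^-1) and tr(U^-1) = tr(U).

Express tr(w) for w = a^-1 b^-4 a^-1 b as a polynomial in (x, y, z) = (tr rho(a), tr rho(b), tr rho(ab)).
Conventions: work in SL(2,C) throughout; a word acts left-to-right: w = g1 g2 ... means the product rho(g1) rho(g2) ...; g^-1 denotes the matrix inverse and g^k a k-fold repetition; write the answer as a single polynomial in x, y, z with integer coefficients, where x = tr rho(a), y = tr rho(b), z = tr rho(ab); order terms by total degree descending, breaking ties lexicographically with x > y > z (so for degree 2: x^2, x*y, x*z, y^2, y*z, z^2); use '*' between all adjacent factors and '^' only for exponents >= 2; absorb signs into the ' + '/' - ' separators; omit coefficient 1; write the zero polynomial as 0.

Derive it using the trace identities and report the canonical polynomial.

trace(b^-1) = trace(b) = y
trace(b^-2) = trace(b^-1)*trace(b) - trace(1) = y^2 - 2
use: trace(a b^-1) = trace(a)*trace(b) - trace(a b) = x*y - z
apply: trace(b^-2 a) = trace(a b^-1)*trace(b) - trace(a) = x*y^2 - y*z - x
trace(a^-1 b^-2) = trace(b^-2)*trace(a) - trace(b^-2 a) = y*z - x
apply: trace(b a b a) = trace(b a)*trace(b a) - trace(1) = z^2 - 2
apply: trace(a b a^-1 b) = trace(b a b)*trace(a) - trace(b a b a) = x*y*z - x^2 - z^2 + 2
trace(b^-1 a b a^-1) = trace(a b a^-1)*trace(b) - trace(a b a^-1 b) = -x*y*z + x^2 + y^2 + z^2 - 2
use: trace(b^-2 a b a^-1) = trace(b^-1 a b a^-1)*trace(b) - trace(b^-1 a b a^-1 b) = -x*y^2*z + x^2*y + y^3 + y*z^2 - 3*y
use: trace(b a^-1 b^-3 a) = trace(b^-2 a b a^-1)*trace(b) - trace(b^-2 a b a^-1 b) = -x*y^3*z + x^2*y^2 + y^4 + y^2*z^2 + x*y*z - x^2 - 4*y^2 - z^2 + 2
use: trace(b^-1 a^-1 b a^-1 b^-2) = trace(b a^-1 b^-3)*trace(a) - trace(b a^-1 b^-3 a) = x*y^3*z - x^2*y^2 - y^4 - y^2*z^2 + 4*y^2 + z^2 - 2
trace(b^-1 a^-1 b a^-1 b^-1) = trace(b a^-1 b^-2)*trace(a) - trace(b a^-1 b^-2 a) = x*y^2*z - x^2*y - y^3 - y*z^2 + x*z + 3*y
apply: trace(a^-1 b^-4 a^-1 b) = trace(b^-1 a^-1 b a^-1 b^-2)*trace(b) - trace(b^-1 a^-1 b a^-1 b^-1) = x*y^4*z - x^2*y^3 - y^5 - y^3*z^2 - x*y^2*z + x^2*y + 5*y^3 + 2*y*z^2 - x*z - 5*y

x*y^4*z - x^2*y^3 - y^5 - y^3*z^2 - x*y^2*z + x^2*y + 5*y^3 + 2*y*z^2 - x*z - 5*y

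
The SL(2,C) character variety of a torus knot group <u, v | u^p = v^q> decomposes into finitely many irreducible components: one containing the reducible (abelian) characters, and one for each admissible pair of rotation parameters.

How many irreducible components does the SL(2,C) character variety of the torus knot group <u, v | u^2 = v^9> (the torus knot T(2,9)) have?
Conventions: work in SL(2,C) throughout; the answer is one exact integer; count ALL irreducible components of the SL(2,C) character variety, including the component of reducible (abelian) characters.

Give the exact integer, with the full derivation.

In the torus knot group T(2,9), u^2 = v^9 is central, so an irreducible representation sends it to +I or -I (Schur).
On an irreducible component, tr(u) is locked at 2*cos(pi*alpha/2) for some alpha in 1..1, and tr(v) at 2*cos(pi*beta/9) for some beta in 1..8.
The two central values (-1)^alpha I and (-1)^beta I must be the same matrix, so alpha and beta share a parity.
Enumerate parity-matched pairs: 1*4 odd-odd plus 0*4 even-even gives 4.
Total: 4 irreducible-character components + 1 reducible (abelian) component = 5.

5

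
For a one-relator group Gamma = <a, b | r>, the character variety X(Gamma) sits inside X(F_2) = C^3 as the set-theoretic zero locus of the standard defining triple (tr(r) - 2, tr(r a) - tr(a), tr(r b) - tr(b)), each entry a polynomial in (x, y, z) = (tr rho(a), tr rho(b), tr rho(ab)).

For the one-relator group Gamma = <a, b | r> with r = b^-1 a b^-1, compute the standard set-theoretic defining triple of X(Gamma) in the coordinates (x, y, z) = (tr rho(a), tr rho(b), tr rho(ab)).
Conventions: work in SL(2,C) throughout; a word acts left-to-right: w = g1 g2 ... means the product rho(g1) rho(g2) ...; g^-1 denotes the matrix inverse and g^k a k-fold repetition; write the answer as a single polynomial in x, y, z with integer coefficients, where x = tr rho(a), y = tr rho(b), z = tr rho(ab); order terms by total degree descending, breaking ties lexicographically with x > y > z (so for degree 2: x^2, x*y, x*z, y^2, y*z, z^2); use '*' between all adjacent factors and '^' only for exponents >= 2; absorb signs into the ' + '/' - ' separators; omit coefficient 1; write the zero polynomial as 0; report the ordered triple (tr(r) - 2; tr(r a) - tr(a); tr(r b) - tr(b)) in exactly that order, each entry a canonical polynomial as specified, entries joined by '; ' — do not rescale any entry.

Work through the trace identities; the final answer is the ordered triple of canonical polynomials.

x*y^2 - y*z - x - 2; x^2*y^2 - 2*x*y*z + z^2 - x - 2; x*y - y - z

tr(a b^-1) = tr(a)*tr(b) - tr(a b)  (eliminate b^-1) = x*y - z
next, tr(b^-1 a b^-1) = tr(a b^-1)*tr(b) - tr(a)  (eliminate b^-1) = x*y^2 - y*z - x
tr(a^2) = tr(a)*tr(a) - tr(1) = x^2 - 2
next, tr(a^2 b) = tr(a)*tr(b a) - tr(b) = x*z - y
next, tr(a b^-1 a) = tr(a^2)*tr(b) - tr(a^2 b) = x^2*y - x*z - y
next, tr(a b a b) = tr(b a)*tr(b a) - tr(1) = z^2 - 2
next, tr(a b^-1 a b) = tr(a b a)*tr(b) - tr(a b a b) = x*y*z - y^2 - z^2 + 2
tr(b^-1 a b^-1 a) = tr(a b^-1 a)*tr(b) - tr(a b^-1 a b) = x^2*y^2 - 2*x*y*z + z^2 - 2
assemble the triple (tr(r) - 2; tr(r a) - x; tr(r b) - y)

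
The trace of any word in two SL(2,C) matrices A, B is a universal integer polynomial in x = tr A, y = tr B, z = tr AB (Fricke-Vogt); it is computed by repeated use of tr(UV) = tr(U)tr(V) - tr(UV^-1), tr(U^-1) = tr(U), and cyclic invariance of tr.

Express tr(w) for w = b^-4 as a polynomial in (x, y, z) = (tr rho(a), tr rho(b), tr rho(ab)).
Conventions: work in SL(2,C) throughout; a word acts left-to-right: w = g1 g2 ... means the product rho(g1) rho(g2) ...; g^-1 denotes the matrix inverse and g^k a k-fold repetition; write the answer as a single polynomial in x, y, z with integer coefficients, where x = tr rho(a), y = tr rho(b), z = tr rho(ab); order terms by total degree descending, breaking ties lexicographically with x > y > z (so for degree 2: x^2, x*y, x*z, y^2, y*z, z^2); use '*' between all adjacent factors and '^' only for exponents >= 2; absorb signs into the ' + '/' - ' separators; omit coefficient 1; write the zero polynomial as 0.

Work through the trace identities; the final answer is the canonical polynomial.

y^4 - 4*y^2 + 2

trace(b^-1) = trace(b) = y
reduce: trace(b^-2) = trace(b^-1)*trace(b) - trace(1)   [inverse elimination on b] = y^2 - 2
so trace(b^-3) = trace(b^-2)*trace(b) - trace(b^-1)   [inverse elimination on b] = y^3 - 3*y
trace(b^-4) = trace(b^-3)*trace(b) - trace(b^-2)   [inverse elimination on b] = y^4 - 4*y^2 + 2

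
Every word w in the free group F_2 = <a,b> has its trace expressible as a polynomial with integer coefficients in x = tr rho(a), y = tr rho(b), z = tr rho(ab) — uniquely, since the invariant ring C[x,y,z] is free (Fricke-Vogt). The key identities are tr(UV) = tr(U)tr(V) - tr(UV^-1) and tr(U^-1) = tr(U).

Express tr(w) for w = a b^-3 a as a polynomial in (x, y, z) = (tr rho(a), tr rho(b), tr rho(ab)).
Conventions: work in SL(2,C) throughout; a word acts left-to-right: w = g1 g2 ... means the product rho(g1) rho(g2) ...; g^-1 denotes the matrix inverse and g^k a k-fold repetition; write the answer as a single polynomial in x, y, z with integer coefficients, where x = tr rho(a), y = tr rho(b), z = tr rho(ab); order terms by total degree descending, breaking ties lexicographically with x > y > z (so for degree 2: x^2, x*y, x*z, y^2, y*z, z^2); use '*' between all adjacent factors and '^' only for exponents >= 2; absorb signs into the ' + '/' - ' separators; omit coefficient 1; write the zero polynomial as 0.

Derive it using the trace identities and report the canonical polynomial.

tr(a^2) = tr(a)*tr(a) - tr(1) = x^2 - 2
tr(a^2 b) = tr(a)*tr(b a) - tr(b) = x*z - y
tr(a^2 b^-1) = tr(a^2)*tr(b) - tr(a^2 b) = x^2*y - x*z - y
tr(a^2 b^-2) = tr(a^2 b^-1)*tr(b) - tr(a^2) = x^2*y^2 - x*y*z - x^2 - y^2 + 2
tr(a b^-3 a) = tr(a^2 b^-2)*tr(b) - tr(a^2 b^-1) = x^2*y^3 - x*y^2*z - 2*x^2*y - y^3 + x*z + 3*y

x^2*y^3 - x*y^2*z - 2*x^2*y - y^3 + x*z + 3*y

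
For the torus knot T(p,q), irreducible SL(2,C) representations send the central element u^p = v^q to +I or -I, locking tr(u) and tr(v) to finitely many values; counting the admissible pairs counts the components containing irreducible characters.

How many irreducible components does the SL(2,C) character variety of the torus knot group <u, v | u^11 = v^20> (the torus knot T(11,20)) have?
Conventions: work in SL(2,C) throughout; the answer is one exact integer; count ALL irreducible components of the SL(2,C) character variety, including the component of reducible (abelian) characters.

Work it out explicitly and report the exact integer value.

96

Gamma = < u, v | u^11 = v^20 > (torus knot T(11,20)); the central element u^11 = v^20 acts as +I or -I in any irreducible SL(2,C) representation.
So on each irreducible component the traces are pinned: tr(u) = 2*cos(pi*alpha/11) with 1 <= alpha <= 10, tr(v) = 2*cos(pi*beta/20) with 1 <= beta <= 19.
u^11 = (-1)^alpha I and v^20 = (-1)^beta I must agree, so alpha and beta have equal parity.
Enumerate parity-matched pairs: 5*10 odd-odd plus 5*9 even-even gives 95.
That is 95 components of irreducible characters, and with the reducible (abelian) component the total is 96.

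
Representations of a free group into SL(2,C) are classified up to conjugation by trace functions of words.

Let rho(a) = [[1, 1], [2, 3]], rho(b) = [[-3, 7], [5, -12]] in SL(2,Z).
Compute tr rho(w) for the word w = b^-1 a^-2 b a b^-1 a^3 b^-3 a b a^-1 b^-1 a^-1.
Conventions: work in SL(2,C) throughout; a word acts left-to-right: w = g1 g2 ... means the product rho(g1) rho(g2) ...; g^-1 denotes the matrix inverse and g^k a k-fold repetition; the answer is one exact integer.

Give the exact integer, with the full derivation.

3100658338304

rho(b^-1) = [[-12, -7], [-5, -3]]
... * rho(a^-1) = [[3, -1], [-2, 1]]  ->  [[-22, 5], [-9, 2]]
... * rho(a^-1) = [[3, -1], [-2, 1]]  ->  [[-76, 27], [-31, 11]]
... * rho(b) = [[-3, 7], [5, -12]]  ->  [[363, -856], [148, -349]]
... * rho(a) = [[1, 1], [2, 3]]  ->  [[-1349, -2205], [-550, -899]]
... * rho(b^-1) = [[-12, -7], [-5, -3]]  ->  [[27213, 16058], [11095, 6547]]
... * rho(a) = [[1, 1], [2, 3]]  ->  [[59329, 75387], [24189, 30736]]
... * rho(a) = [[1, 1], [2, 3]]  ->  [[210103, 285490], [85661, 116397]]
... * rho(a) = [[1, 1], [2, 3]]  ->  [[781083, 1066573], [318455, 434852]]
... * rho(b^-1) = [[-12, -7], [-5, -3]]  ->  [[-14705861, -8667300], [-5995720, -3533741]]
... * rho(b^-1) = [[-12, -7], [-5, -3]]  ->  [[219806832, 128942927], [89617345, 52571263]]
... * rho(b^-1) = [[-12, -7], [-5, -3]]  ->  [[-3282396619, -1925476605], [-1338264455, -785035204]]
... * rho(a) = [[1, 1], [2, 3]]  ->  [[-7133349829, -9058826434], [-2908334863, -3693370067]]
... * rho(b) = [[-3, 7], [5, -12]]  ->  [[-23894082683, 58772468405], [-9741845746, 23962096763]]
... * rho(a^-1) = [[3, -1], [-2, 1]]  ->  [[-189227184859, 82666551088], [-77149730764, 33703942509]]
... * rho(b^-1) = [[-12, -7], [-5, -3]]  ->  [[1857393462868, 1076590640749], [757277056623, 438936287821]]
... * rho(a^-1) = [[3, -1], [-2, 1]]  ->  [[3418999107106, -780802822119], [1393958594227, -318340768802]]
tr = 3418999107106 + -318340768802 = 3100658338304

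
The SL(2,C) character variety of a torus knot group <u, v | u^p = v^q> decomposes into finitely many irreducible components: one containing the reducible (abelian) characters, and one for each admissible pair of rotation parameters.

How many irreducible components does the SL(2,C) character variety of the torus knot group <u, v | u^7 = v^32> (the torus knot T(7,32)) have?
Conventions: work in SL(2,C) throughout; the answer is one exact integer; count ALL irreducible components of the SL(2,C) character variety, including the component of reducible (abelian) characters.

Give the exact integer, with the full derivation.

Gamma = < u, v | u^7 = v^32 > (torus knot T(7,32)); the central element u^7 = v^32 acts as +I or -I in any irreducible SL(2,C) representation.
So on each irreducible component the traces are pinned: tr(u) = 2*cos(pi*alpha/7) with 1 <= alpha <= 6, tr(v) = 2*cos(pi*beta/32) with 1 <= beta <= 31.
Consistency of u^7 = (-1)^alpha I with v^32 = (-1)^beta I forces alpha = beta (mod 2).
Counting: 3 odd alphas x 16 odd betas + 3 even alphas x 15 even betas = 48 + 45 = 93.
Total: 93 irreducible-character components + 1 reducible (abelian) component = 94.

94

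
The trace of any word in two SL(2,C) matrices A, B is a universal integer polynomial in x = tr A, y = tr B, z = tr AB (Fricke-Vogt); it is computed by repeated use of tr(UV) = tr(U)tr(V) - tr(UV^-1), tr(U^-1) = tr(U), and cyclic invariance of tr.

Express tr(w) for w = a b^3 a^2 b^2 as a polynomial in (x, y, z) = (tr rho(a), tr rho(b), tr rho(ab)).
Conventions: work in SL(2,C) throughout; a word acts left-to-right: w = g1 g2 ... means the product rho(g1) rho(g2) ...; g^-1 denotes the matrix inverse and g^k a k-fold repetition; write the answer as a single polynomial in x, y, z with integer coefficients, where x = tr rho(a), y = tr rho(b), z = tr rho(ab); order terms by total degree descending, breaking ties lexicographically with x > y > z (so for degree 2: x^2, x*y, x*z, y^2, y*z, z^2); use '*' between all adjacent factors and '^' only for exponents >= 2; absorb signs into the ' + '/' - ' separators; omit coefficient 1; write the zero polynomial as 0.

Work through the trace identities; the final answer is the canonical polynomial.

x*y^3*z^2 - 2*x^2*y^2*z - y^4*z + x^3*y + x*y^3 - x*y*z^2 + x^2*z + 3*y^2*z - 3*x*y - z

tr(b a b a) = tr(a b) tr(a b) - tr(1)   [split at a repeated a] = z^2 - 2
tr(b a b) = tr(b) tr(a b) - tr(a)   [square of b] = y*z - x
so tr(a^2 b a b) = tr(a) tr(b a b a) - tr(b a b)   [square of a] = x*z^2 - y*z - x
reduce: tr(b a^2) = tr(a) tr(b a) - tr(b)   [square of a] = x*z - y
tr(a^2 b a) = tr(a) tr(b a^2) - tr(b a)   [square of a] = x^2*z - x*y - z
reduce: tr(a^2 b a b^2) = tr(b) tr(a^2 b a b) - tr(a^2 b a)   [square of b] = x*y*z^2 - x^2*z - y^2*z + z
so tr(a b^3 a^2 b) = tr(b) tr(a^2 b a b^2) - tr(a^2 b a b)   [square of b] = x*y^2*z^2 - x^2*y*z - y^3*z - x*z^2 + 2*y*z + x
reduce: tr(a^2) = tr(a) tr(a) - tr(1)   [square of a] = x^2 - 2
so tr(b^2 a^2) = tr(b) tr(a^2 b) - tr(a^2)   [square of b] = x*y*z - x^2 - y^2 + 2
reduce: tr(b a^3 b) = tr(a) tr(b^2 a^2) - tr(b^2 a)   [square of a] = x^2*y*z - x^3 - x*y^2 - y*z + 3*x
tr(a b^3 a^2) = tr(b) tr(b a^3 b) - tr(b a^3)   [square of b] = x^2*y^2*z - x^3*y - x*y^3 - x^2*z - y^2*z + 4*x*y + z
tr(a b^3 a^2 b^2) = tr(b) tr(a b^3 a^2 b) - tr(a b^3 a^2)   [square of b] = x*y^3*z^2 - 2*x^2*y^2*z - y^4*z + x^3*y + x*y^3 - x*y*z^2 + x^2*z + 3*y^2*z - 3*x*y - z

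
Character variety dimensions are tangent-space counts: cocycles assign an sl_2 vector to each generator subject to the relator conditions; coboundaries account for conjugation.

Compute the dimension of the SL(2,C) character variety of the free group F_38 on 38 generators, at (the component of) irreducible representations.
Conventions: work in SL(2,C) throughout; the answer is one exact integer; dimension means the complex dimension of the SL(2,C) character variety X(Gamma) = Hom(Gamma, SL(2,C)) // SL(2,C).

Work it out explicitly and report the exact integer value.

111

Gamma = F_38 has 38 generators and no relators.
A cocycle picks one sl_2 vector per generator freely, giving dim Z^1 = 3*38 = 114.
Irreducibility makes the coboundary map sl_2 -> Z^1 injective (trivial centralizer), so dim B^1 = 3.
dim H^1 = 114 - 3 = 111, which is dim X.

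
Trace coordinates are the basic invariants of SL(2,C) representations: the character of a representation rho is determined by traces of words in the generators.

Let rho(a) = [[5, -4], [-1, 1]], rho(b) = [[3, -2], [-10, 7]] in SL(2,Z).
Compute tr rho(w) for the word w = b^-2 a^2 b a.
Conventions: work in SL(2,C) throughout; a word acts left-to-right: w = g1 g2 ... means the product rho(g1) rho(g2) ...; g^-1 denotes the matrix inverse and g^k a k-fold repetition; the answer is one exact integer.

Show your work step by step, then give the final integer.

-23480

rho(b^-1) = [[7, 2], [10, 3]]
... * rho(b^-1) = [[7, 2], [10, 3]]  ->  [[69, 20], [100, 29]]
... * rho(a) = [[5, -4], [-1, 1]]  ->  [[325, -256], [471, -371]]
... * rho(a) = [[5, -4], [-1, 1]]  ->  [[1881, -1556], [2726, -2255]]
... * rho(b) = [[3, -2], [-10, 7]]  ->  [[21203, -14654], [30728, -21237]]
... * rho(a) = [[5, -4], [-1, 1]]  ->  [[120669, -99466], [174877, -144149]]
tr = 120669 + -144149 = -23480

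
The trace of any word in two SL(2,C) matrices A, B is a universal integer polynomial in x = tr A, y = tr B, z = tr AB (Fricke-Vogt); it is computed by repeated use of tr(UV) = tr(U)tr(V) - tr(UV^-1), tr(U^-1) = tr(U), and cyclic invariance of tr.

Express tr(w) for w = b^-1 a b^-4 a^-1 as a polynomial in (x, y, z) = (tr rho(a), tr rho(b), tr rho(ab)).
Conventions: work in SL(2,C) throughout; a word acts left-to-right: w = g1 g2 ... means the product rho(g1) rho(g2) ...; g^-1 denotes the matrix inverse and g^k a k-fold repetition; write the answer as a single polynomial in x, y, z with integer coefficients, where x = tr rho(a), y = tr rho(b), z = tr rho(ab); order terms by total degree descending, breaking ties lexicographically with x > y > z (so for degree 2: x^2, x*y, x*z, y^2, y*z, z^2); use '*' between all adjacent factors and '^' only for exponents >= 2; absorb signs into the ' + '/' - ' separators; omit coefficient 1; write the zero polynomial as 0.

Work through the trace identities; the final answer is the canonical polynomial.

tr(b^-1) = tr(b) = y
reduce: tr(a b a) = tr(a) * tr(b a) - tr(b)  (reduce the a square) = x*z - y
reduce: tr(a b a b) = tr(b a) * tr(b a) - tr(1)  (split on b) = z^2 - 2
tr(b a b^-1 a) = tr(a b a) * tr(b) - tr(a b a b)  (eliminate b^-1) = x*y*z - y^2 - z^2 + 2
so tr(a b^-1 a^-1 b) = tr(b a b^-1) * tr(a) - tr(b a b^-1 a)  (eliminate a^-1) = -x*y*z + x^2 + y^2 + z^2 - 2
tr(a^-1 b^-1 a b^-1) = tr(a b^-1 a^-1) * tr(b) - tr(a b^-1 a^-1 b)  (eliminate b^-1) = x*y*z - x^2 - z^2 + 2
tr(b^-2 a^-1 b^-1 a) = tr(a^-1 b^-1 a b^-1) * tr(b) - tr(a^-1 b^-1 a)  (eliminate b^-1) = x*y^2*z - x^2*y - y*z^2 + y
so tr(b^-2 a^-1 b^-1 a b^-1) = tr(b^-2 a^-1 b^-1 a) * tr(b) - tr(b^-2 a^-1 b^-1 a b)  (eliminate b^-1) = x*y^3*z - x^2*y^2 - y^2*z^2 - x*y*z + x^2 + y^2 + z^2 - 2
reduce: tr(b^-1 a b^-4 a^-1) = tr(b^-2 a^-1 b^-1 a b^-1) * tr(b) - tr(b^-2 a^-1 b^-1 a)  (eliminate b^-1) = x*y^4*z - x^2*y^3 - y^3*z^2 - 2*x*y^2*z + 2*x^2*y + y^3 + 2*y*z^2 - 3*y

x*y^4*z - x^2*y^3 - y^3*z^2 - 2*x*y^2*z + 2*x^2*y + y^3 + 2*y*z^2 - 3*y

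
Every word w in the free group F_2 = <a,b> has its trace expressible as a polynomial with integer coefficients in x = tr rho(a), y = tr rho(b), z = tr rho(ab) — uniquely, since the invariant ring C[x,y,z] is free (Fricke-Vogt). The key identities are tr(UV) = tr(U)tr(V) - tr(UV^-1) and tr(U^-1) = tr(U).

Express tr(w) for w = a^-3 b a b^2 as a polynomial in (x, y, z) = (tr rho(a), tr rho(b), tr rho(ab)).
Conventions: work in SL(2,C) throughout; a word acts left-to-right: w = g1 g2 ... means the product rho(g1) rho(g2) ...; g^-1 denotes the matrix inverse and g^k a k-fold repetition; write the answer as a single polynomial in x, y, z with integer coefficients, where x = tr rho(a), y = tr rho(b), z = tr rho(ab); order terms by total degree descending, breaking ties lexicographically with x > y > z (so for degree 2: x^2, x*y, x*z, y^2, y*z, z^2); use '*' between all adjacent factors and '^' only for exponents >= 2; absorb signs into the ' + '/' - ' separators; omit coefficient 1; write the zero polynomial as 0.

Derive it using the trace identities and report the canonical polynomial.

x^3*y^2*z - x^4*y - x^2*y*z^2 - 2*x*y^2*z + 3*x^2*y + y*z^2 + x*z - y

and trace(b a b) = trace(b) * trace(a b) - trace(a)  (reduce the b square) = y*z - x
next, trace(b a b^2) = trace(b) * trace(b a b) - trace(b a)  (reduce the b square) = y^2*z - x*y - z
next, trace(a b a b) = trace(a b) * trace(a b) - trace(1)  (split on a) = z^2 - 2
trace(a b a) = trace(a) * trace(b a) - trace(b)  (reduce the a square) = x*z - y
and trace(b a b^2 a) = trace(b) * trace(a b a b) - trace(a b a)  (reduce the b square) = y*z^2 - x*z - y
trace(a^-1 b a b^2) = trace(b a b^2) * trace(a) - trace(b a b^2 a)  (eliminate a^-1) = x*y^2*z - x^2*y - y*z^2 + y
next, trace(a^-2 b a b^2) = trace(a^-1 b a b^2) * trace(a) - trace(a^-1 b a b^2 a)  (eliminate a^-1) = x^2*y^2*z - x^3*y - x*y*z^2 - y^2*z + 2*x*y + z
trace(a^-3 b a b^2) = trace(a^-2 b a b^2) * trace(a) - trace(a^-2 b a b^2 a)  (eliminate a^-1) = x^3*y^2*z - x^4*y - x^2*y*z^2 - 2*x*y^2*z + 3*x^2*y + y*z^2 + x*z - y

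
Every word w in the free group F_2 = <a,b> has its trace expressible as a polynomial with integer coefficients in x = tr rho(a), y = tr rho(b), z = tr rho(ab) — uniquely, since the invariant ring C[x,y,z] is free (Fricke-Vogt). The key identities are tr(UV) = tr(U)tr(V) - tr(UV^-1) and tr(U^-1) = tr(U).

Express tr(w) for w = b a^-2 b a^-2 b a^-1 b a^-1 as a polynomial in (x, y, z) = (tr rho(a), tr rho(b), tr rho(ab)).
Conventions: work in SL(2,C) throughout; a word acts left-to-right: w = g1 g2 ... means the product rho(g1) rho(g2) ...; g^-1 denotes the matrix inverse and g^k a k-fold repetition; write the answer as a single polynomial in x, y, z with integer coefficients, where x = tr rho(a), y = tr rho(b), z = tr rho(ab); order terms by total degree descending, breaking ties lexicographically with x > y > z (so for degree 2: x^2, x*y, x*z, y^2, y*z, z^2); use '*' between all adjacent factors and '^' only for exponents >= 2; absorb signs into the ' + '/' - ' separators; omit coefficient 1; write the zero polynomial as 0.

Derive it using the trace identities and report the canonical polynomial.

x^6*y^4 - 4*x^5*y^3*z - 2*x^4*y^4 + 6*x^4*y^2*z^2 + 6*x^3*y^3*z - 4*x^3*y*z^3 - 2*x^4*y^2 + x^2*y^4 - 6*x^2*y^2*z^2 + x^2*z^4 + 4*x^3*y*z - 2*x*y^3*z + 2*x*y*z^3 + 2*x^2*y^2 - 2*x^2*z^2 + y^2*z^2 - x*y*z - y^2 - z^2 + 2

trace(b^2) = trace(b) trace(b) - trace(1) = y^2 - 2
trace(b^3) = trace(b) trace(b^2) - trace(b) = y^3 - 3*y
trace(b^4) = trace(b) trace(b^3) - trace(b^2) = y^4 - 4*y^2 + 2
trace(b a b) = trace(b) trace(a b) - trace(a) = y*z - x
trace(b a b^2) = trace(b) trace(b a b) - trace(b a) = y^2*z - x*y - z
trace(b^4 a) = trace(b) trace(b a b^2) - trace(b a b) = y^3*z - x*y^2 - 2*y*z + x
trace(b a^-1 b^3) = trace(b^4) trace(a) - trace(b^4 a) = x*y^4 - y^3*z - 3*x*y^2 + 2*y*z + x
trace(a b a b) = trace(b a) trace(b a) - trace(1)   [split at repeated b] = z^2 - 2
trace(a b a) = trace(a) trace(b a) - trace(b) = x*z - y
trace(b a b a b) = trace(b) trace(a b a b) - trace(a b a) = y*z^2 - x*z - y
trace(b^3 a b a) = trace(b) trace(b a b a b) - trace(b a b a) = y^2*z^2 - x*y*z - y^2 - z^2 + 2
trace(b a^-1 b^3 a) = trace(b^3 a b) trace(a) - trace(b^3 a b a) = x*y^3*z - x^2*y^2 - y^2*z^2 - x*y*z + x^2 + y^2 + z^2 - 2
trace(b a^-1 b a^-1 b^2) = trace(b a^-1 b^3) trace(a) - trace(b a^-1 b^3 a) = x^2*y^4 - 2*x*y^3*z - 2*x^2*y^2 + y^2*z^2 + 3*x*y*z - y^2 - z^2 + 2
trace(a^2) = trace(a) trace(a) - trace(1) = x^2 - 2
trace(a b^2 a) = trace(b) trace(a^2 b) - trace(a^2) = x*y*z - x^2 - y^2 + 2
trace(b a b^2 a b) = trace(b) trace(a b^2 a b) - trace(a b^2 a) = y^2*z^2 - 2*x*y*z + x^2 - 2
trace(a b a b a b) = trace(a b) trace(a b a b) - trace(a^-1 b^-1)   [split at repeated a] = z^3 - 3*z
trace(a b a b a) = trace(a) trace(b a b a) - trace(b a b) = x*z^2 - y*z - x
trace(b a b^2 a b a) = trace(b) trace(a b a b a b) - trace(a b a b a) = y*z^3 - x*z^2 - 2*y*z + x
trace(b^2 a b a^-1 b a) = trace(b a b^2 a b) trace(a) - trace(b a b^2 a b a) = x*y^2*z^2 - 2*x^2*y*z - y*z^3 + x^3 + x*z^2 + 2*y*z - 3*x
trace(b a^-1 b a^-1 b^2 a) = trace(b^2 a b a^-1 b) trace(a) - trace(b^2 a b a^-1 b a) = x^2*y^3*z - x^3*y^2 - 2*x*y^2*z^2 + x^2*y*z + y*z^3 + x*y^2 - 2*y*z + x
trace(b a^-1 b a^-1 b a^-1 b) = trace(b a^-1 b a^-1 b^2) trace(a) - trace(b a^-1 b a^-1 b^2 a) = x^3*y^4 - 3*x^2*y^3*z - x^3*y^2 + 3*x*y^2*z^2 + 2*x^2*y*z - y*z^3 - 2*x*y^2 - x*z^2 + 2*y*z + x
trace(b a b a b a^-1 b) = trace(b^2 a b a b) trace(a) - trace(b^2 a b a b a) = x*y^2*z^2 - x^2*y*z - y*z^3 - x*y^2 + 2*y*z + x
trace(b a b a b a b a) = trace(b a b a b a) trace(b a) - trace(a b a b)   [split at repeated b] = z^4 - 4*z^2 + 2
trace(b a b a b a^-1 b a) = trace(b a b a b a b) trace(a) - trace(b a b a b a b a) = x*y*z^3 - x^2*z^2 - z^4 - 2*x*y*z + x^2 + 4*z^2 - 2
trace(b a b a^-1 b a^-1 b a) = trace(b a b a b a^-1 b) trace(a) - trace(b a b a b a^-1 b a) = x^2*y^2*z^2 - x^3*y*z - 2*x*y*z^3 - x^2*y^2 + x^2*z^2 + z^4 + 4*x*y*z - 4*z^2 + 2
trace(b a^-1 b a^-1 b a^-1 b a) = trace(b a b a^-1 b a^-1 b) trace(a) - trace(b a b a^-1 b a^-1 b a) = x^3*y^3*z - x^4*y^2 - 3*x^2*y^2*z^2 + 2*x^3*y*z + 3*x*y*z^3 + 2*x^2*y^2 - x^2*z^2 - z^4 - 6*x*y*z + x^2 + 4*z^2 - 2
trace(b a^-1 b a^-1 b a^-1 b a^-1) = trace(b a^-1 b a^-1 b a^-1 b) trace(a) - trace(b a^-1 b a^-1 b a^-1 b a) = x^4*y^4 - 4*x^3*y^3*z + 6*x^2*y^2*z^2 - 4*x*y*z^3 - 4*x^2*y^2 + z^4 + 8*x*y*z - 4*z^2 + 2
trace(b a^-2 b a^-1 b a^-1 b a^-1) = trace(b a^-1 b a^-1 b a^-1 b a^-1) trace(a) - trace(b a^-1 b a^-1 b a^-1 b) = x^5*y^4 - 4*x^4*y^3*z - x^3*y^4 + 6*x^3*y^2*z^2 + 3*x^2*y^3*z - 4*x^2*y*z^3 - 3*x^3*y^2 - 3*x*y^2*z^2 + x*z^4 + 6*x^2*y*z + y*z^3 + 2*x*y^2 - 3*x*z^2 - 2*y*z + x
trace(b a^-2 b a^-1 b a^-1 b) = trace(a^-1 b a^-1 b a^-1 b^2) trace(a) - trace(a^-1 b a^-1 b a^-1 b^2 a) = x^4*y^4 - 3*x^3*y^3*z - x^4*y^2 - x^2*y^4 + 3*x^2*y^2*z^2 + 2*x^3*y*z + 2*x*y^3*z - x*y*z^3 - x^2*z^2 - y^2*z^2 - x*y*z + x^2 + y^2 + z^2 - 2
trace(b a^-2 b a^-2 b a^-1 b a^-1) = trace(b a^-2 b a^-1 b a^-1 b a^-1) trace(a) - trace(b a^-2 b a^-1 b a^-1 b) = x^6*y^4 - 4*x^5*y^3*z - 2*x^4*y^4 + 6*x^4*y^2*z^2 + 6*x^3*y^3*z - 4*x^3*y*z^3 - 2*x^4*y^2 + x^2*y^4 - 6*x^2*y^2*z^2 + x^2*z^4 + 4*x^3*y*z - 2*x*y^3*z + 2*x*y*z^3 + 2*x^2*y^2 - 2*x^2*z^2 + y^2*z^2 - x*y*z - y^2 - z^2 + 2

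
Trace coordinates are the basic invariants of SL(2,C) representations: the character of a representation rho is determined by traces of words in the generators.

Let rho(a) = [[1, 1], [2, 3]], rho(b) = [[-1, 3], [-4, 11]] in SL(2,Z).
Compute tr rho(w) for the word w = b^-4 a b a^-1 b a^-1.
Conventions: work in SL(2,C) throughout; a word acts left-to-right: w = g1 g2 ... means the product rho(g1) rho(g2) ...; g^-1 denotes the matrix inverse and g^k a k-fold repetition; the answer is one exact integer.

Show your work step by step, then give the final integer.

rho(b^-1) = [[11, -3], [4, -1]]
... * rho(b^-1) = [[11, -3], [4, -1]]  ->  [[109, -30], [40, -11]]
... * rho(b^-1) = [[11, -3], [4, -1]]  ->  [[1079, -297], [396, -109]]
... * rho(b^-1) = [[11, -3], [4, -1]]  ->  [[10681, -2940], [3920, -1079]]
... * rho(a) = [[1, 1], [2, 3]]  ->  [[4801, 1861], [1762, 683]]
... * rho(b) = [[-1, 3], [-4, 11]]  ->  [[-12245, 34874], [-4494, 12799]]
... * rho(a^-1) = [[3, -1], [-2, 1]]  ->  [[-106483, 47119], [-39080, 17293]]
... * rho(b) = [[-1, 3], [-4, 11]]  ->  [[-81993, 198860], [-30092, 72983]]
... * rho(a^-1) = [[3, -1], [-2, 1]]  ->  [[-643699, 280853], [-236242, 103075]]
tr = -643699 + 103075 = -540624

-540624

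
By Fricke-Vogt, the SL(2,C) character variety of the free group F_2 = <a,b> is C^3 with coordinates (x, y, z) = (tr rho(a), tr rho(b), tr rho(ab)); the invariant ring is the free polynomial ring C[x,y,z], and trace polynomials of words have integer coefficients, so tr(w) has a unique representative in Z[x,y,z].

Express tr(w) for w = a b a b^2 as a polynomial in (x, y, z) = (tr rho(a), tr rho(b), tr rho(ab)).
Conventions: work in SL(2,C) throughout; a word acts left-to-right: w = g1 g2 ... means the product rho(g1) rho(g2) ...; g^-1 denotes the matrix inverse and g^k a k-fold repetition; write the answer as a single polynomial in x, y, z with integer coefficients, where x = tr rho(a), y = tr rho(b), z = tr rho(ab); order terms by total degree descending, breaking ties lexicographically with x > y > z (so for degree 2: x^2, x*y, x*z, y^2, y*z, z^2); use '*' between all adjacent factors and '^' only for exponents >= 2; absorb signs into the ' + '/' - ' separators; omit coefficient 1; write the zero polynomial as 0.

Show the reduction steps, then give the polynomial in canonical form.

y*z^2 - x*z - y

trace(a b a b) = trace(b a) trace(b a) - trace(1) = z^2 - 2
trace(a b a) = trace(a) trace(b a) - trace(b) = x*z - y
trace(a b a b^2) = trace(b) trace(a b a b) - trace(a b a) = y*z^2 - x*z - y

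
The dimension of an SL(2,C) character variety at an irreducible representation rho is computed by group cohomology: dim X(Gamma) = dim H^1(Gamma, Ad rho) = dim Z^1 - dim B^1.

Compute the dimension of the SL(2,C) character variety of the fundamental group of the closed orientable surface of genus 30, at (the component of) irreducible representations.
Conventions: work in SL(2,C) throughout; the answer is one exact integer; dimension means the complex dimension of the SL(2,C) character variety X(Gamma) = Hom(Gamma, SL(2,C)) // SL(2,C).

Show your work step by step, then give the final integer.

The genus-30 surface group: 2g = 60 generators, one relator prod [a_i, b_i].
Before the relator condition, cocycle space has dim 3*60 = 180.
At an irreducible rho, H^2 = coker(d_2) vanishes (Poincare duality: H^2 is dual to H^0 = invariants = 0), so d_2 is surjective onto sl_2 and dim Z^1 = 180 - 3 = 177.
dim B^1 = 3 (coboundaries, injective at irreducible rho).
dim H^1 = 177 - 3 = 174 = dim X.

174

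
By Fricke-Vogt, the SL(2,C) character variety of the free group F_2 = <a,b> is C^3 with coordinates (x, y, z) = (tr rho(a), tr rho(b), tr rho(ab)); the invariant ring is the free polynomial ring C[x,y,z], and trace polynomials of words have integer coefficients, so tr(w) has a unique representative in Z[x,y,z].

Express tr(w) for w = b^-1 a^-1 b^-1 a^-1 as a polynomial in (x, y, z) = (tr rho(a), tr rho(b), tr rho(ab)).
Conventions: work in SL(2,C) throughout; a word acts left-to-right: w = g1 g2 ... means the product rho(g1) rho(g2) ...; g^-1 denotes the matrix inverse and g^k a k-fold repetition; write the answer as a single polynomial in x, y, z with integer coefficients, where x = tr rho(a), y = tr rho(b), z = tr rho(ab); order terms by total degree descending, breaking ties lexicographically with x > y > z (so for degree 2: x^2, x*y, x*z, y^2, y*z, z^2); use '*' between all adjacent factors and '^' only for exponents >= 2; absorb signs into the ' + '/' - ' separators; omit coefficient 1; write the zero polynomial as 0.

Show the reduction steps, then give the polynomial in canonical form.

trace(a^-1) = trace(a) = x
reduce: trace(a^-1 b) = trace(b) trace(a) - trace(b a)   [inverse elimination on a] = x*y - z
so trace(b^-1 a^-1) = trace(a^-1) trace(b) - trace(a^-1 b)   [inverse elimination on b] = z
trace(a^-1 b^-1 a^-1) = trace(b^-1 a^-1) trace(a) - trace(b^-1)   [inverse elimination on a] = x*z - y
reduce: trace(b a b) = trace(b) trace(a b) - trace(a)   [square of b] = y*z - x
reduce: trace(b a b a) = trace(b a) trace(b a) - trace(1)   [split at a repeated b] = z^2 - 2
trace(a^-1 b a b) = trace(b a b) trace(a) - trace(b a b a)   [inverse elimination on a] = x*y*z - x^2 - z^2 + 2
trace(b^-1 a^-1 b a) = trace(a^-1 b a) trace(b) - trace(a^-1 b a b)   [inverse elimination on b] = -x*y*z + x^2 + y^2 + z^2 - 2
trace(a^-1 b^-1 a^-1 b) = trace(b^-1 a^-1 b) trace(a) - trace(b^-1 a^-1 b a)   [inverse elimination on a] = x*y*z - y^2 - z^2 + 2
reduce: trace(b^-1 a^-1 b^-1 a^-1) = trace(a^-1 b^-1 a^-1) trace(b) - trace(a^-1 b^-1 a^-1 b)   [inverse elimination on b] = z^2 - 2

z^2 - 2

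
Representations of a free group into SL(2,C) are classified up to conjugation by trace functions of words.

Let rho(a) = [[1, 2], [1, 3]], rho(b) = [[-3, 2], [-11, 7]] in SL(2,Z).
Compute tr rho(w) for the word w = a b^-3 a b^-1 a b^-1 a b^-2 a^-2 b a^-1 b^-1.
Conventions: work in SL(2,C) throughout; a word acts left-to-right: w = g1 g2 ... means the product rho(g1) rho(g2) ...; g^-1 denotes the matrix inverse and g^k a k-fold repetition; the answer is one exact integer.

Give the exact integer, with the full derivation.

rho(a) = [[1, 2], [1, 3]]
... * rho(b^-1) = [[7, -2], [11, -3]]  ->  [[29, -8], [40, -11]]
... * rho(b^-1) = [[7, -2], [11, -3]]  ->  [[115, -34], [159, -47]]
... * rho(b^-1) = [[7, -2], [11, -3]]  ->  [[431, -128], [596, -177]]
... * rho(a) = [[1, 2], [1, 3]]  ->  [[303, 478], [419, 661]]
... * rho(b^-1) = [[7, -2], [11, -3]]  ->  [[7379, -2040], [10204, -2821]]
... * rho(a) = [[1, 2], [1, 3]]  ->  [[5339, 8638], [7383, 11945]]
... * rho(b^-1) = [[7, -2], [11, -3]]  ->  [[132391, -36592], [183076, -50601]]
... * rho(a) = [[1, 2], [1, 3]]  ->  [[95799, 155006], [132475, 214349]]
... * rho(b^-1) = [[7, -2], [11, -3]]  ->  [[2375659, -656616], [3285164, -907997]]
... * rho(b^-1) = [[7, -2], [11, -3]]  ->  [[9406837, -2781470], [13008181, -3846337]]
... * rho(a^-1) = [[3, -2], [-1, 1]]  ->  [[31001981, -21595144], [42870880, -29862699]]
... * rho(a^-1) = [[3, -2], [-1, 1]]  ->  [[114601087, -83599106], [158475339, -115604459]]
... * rho(b) = [[-3, 2], [-11, 7]]  ->  [[575786905, -355991568], [796223032, -492280535]]
... * rho(a^-1) = [[3, -2], [-1, 1]]  ->  [[2083352283, -1507565378], [2880949631, -2084726599]]
... * rho(b^-1) = [[7, -2], [11, -3]]  ->  [[-1999753177, 355991568], [-2765345172, 492280535]]
tr = -1999753177 + 492280535 = -1507472642

-1507472642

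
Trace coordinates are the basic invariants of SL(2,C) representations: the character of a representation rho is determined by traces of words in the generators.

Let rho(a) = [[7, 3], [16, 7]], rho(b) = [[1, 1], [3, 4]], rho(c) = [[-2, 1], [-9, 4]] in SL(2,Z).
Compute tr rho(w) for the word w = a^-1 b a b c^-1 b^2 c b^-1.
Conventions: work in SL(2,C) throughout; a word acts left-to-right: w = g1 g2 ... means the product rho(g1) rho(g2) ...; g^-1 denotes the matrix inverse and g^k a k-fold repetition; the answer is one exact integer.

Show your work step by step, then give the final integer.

rho(a^-1) = [[7, -3], [-16, 7]]
... * rho(b) = [[1, 1], [3, 4]]  ->  [[-2, -5], [5, 12]]
... * rho(a) = [[7, 3], [16, 7]]  ->  [[-94, -41], [227, 99]]
... * rho(b) = [[1, 1], [3, 4]]  ->  [[-217, -258], [524, 623]]
... * rho(c^-1) = [[4, -1], [9, -2]]  ->  [[-3190, 733], [7703, -1770]]
... * rho(b) = [[1, 1], [3, 4]]  ->  [[-991, -258], [2393, 623]]
... * rho(b) = [[1, 1], [3, 4]]  ->  [[-1765, -2023], [4262, 4885]]
... * rho(c) = [[-2, 1], [-9, 4]]  ->  [[21737, -9857], [-52489, 23802]]
... * rho(b^-1) = [[4, -1], [-3, 1]]  ->  [[116519, -31594], [-281362, 76291]]
tr = 116519 + 76291 = 192810

192810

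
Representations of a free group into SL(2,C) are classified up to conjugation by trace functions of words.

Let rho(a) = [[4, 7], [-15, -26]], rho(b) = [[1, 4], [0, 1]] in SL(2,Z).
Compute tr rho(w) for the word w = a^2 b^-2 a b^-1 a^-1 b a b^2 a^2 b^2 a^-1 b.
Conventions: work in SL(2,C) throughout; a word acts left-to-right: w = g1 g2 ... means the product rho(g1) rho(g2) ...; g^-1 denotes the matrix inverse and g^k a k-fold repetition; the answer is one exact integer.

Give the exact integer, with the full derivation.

174380931614642

rho(a) = [[4, 7], [-15, -26]]
... * rho(a) = [[4, 7], [-15, -26]]  ->  [[-89, -154], [330, 571]]
... * rho(b^-1) = [[1, -4], [0, 1]]  ->  [[-89, 202], [330, -749]]
... * rho(b^-1) = [[1, -4], [0, 1]]  ->  [[-89, 558], [330, -2069]]
... * rho(a) = [[4, 7], [-15, -26]]  ->  [[-8726, -15131], [32355, 56104]]
... * rho(b^-1) = [[1, -4], [0, 1]]  ->  [[-8726, 19773], [32355, -73316]]
... * rho(a^-1) = [[-26, -7], [15, 4]]  ->  [[523471, 140174], [-1940970, -519749]]
... * rho(b) = [[1, 4], [0, 1]]  ->  [[523471, 2234058], [-1940970, -8283629]]
... * rho(a) = [[4, 7], [-15, -26]]  ->  [[-31416986, -54421211], [116490555, 201787564]]
... * rho(b) = [[1, 4], [0, 1]]  ->  [[-31416986, -180089155], [116490555, 667749784]]
... * rho(b) = [[1, 4], [0, 1]]  ->  [[-31416986, -305757099], [116490555, 1133712004]]
... * rho(a) = [[4, 7], [-15, -26]]  ->  [[4460688541, 7729765672], [-16539717840, -28661078219]]
... * rho(a) = [[4, 7], [-15, -26]]  ->  [[-98103730916, -169749087685], [363757301925, 629410008814]]
... * rho(b) = [[1, 4], [0, 1]]  ->  [[-98103730916, -562164011349], [363757301925, 2084439216514]]
... * rho(b) = [[1, 4], [0, 1]]  ->  [[-98103730916, -954578935013], [363757301925, 3539468424214]]
... * rho(a^-1) = [[-26, -7], [15, 4]]  ->  [[-11767987021379, -3131589623640], [43634336513160, 11611572583381]]
... * rho(b) = [[1, 4], [0, 1]]  ->  [[-11767987021379, -50203537709156], [43634336513160, 186148918636021]]
tr = -11767987021379 + 186148918636021 = 174380931614642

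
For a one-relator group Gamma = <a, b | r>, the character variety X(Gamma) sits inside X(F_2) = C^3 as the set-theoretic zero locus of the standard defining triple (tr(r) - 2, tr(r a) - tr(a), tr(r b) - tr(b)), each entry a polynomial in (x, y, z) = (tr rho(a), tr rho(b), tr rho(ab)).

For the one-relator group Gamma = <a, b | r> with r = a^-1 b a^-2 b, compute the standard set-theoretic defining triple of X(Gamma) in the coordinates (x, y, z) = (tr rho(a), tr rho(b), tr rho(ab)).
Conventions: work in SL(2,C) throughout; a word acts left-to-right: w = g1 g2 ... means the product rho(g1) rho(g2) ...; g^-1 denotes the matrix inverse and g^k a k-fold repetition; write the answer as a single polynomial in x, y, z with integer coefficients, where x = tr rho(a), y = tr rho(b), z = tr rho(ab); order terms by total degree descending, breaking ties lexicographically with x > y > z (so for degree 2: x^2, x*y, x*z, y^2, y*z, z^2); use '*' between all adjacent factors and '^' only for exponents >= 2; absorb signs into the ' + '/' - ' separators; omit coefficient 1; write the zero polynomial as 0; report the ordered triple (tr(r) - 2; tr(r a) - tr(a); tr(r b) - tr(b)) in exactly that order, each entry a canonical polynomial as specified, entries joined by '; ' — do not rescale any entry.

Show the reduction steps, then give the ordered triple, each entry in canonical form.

trace(b^2) = trace(b)*trace(b) - trace(1)  (reduce the b square) = y^2 - 2
use: trace(b^2 a) = trace(b)*trace(a b) - trace(a)  (reduce the b square) = y*z - x
trace(b^2 a^-1) = trace(b^2)*trace(a) - trace(b^2 a)  (eliminate a^-1) = x*y^2 - y*z - x
apply: trace(b a^-2 b) = trace(b^2 a^-1)*trace(a) - trace(b^2)  (eliminate a^-1) = x^2*y^2 - x*y*z - x^2 - y^2 + 2
trace(b a b a) = trace(b a)*trace(b a) - trace(1)  (split on b) = z^2 - 2
apply: trace(a^-1 b a b) = trace(b a b)*trace(a) - trace(b a b a)  (eliminate a^-1) = x*y*z - x^2 - z^2 + 2
apply: trace(b a^-2 b a) = trace(a^-1 b a b)*trace(a) - trace(a^-1 b a b a)  (eliminate a^-1) = x^2*y*z - x^3 - x*z^2 - y*z + 3*x
trace(a^-1 b a^-2 b) = trace(b a^-2 b)*trace(a) - trace(b a^-2 b a)  (eliminate a^-1) = x^3*y^2 - 2*x^2*y*z - x*y^2 + x*z^2 + y*z - x
apply: trace(b^3) = trace(b)*trace(b^2) - trace(b)   [square of b] = y^3 - 3*y
trace(b^3 a) = trace(b)*trace(a b^2) - trace(a b)   [square of b] = y^2*z - x*y - z
apply: trace(b a^-1 b^2) = trace(b^3)*trace(a) - trace(b^3 a)   [inverse elimination on a] = x*y^3 - y^2*z - 2*x*y + z
use: trace(a b a) = trace(a)*trace(b a) - trace(b)   [square of a] = x*z - y
apply: trace(b^2 a b a) = trace(b)*trace(a b a b) - trace(a b a)   [square of b] = y*z^2 - x*z - y
trace(b a^-1 b^2 a) = trace(b^2 a b)*trace(a) - trace(b^2 a b a)   [inverse elimination on a] = x*y^2*z - x^2*y - y*z^2 + y
trace(a^-1 b^2 a^-1 b) = trace(b a^-1 b^2)*trace(a) - trace(b a^-1 b^2 a)   [inverse elimination on a] = x^2*y^3 - 2*x*y^2*z - x^2*y + y*z^2 + x*z - y
trace(a^-1 b a^-2 b^2) = trace(a^-1 b^2 a^-1 b)*trace(a) - trace(a^-1 b^2 a^-1 b a)   [inverse elimination on a] = x^3*y^3 - 2*x^2*y^2*z - x^3*y - x*y^3 + x*y*z^2 + x^2*z + y^2*z + x*y - z
assemble the triple (trace(r) - 2; trace(r a) - x; trace(r b) - y)

x^3*y^2 - 2*x^2*y*z - x*y^2 + x*z^2 + y*z - x - 2; x^2*y^2 - x*y*z - x^2 - y^2 - x + 2; x^3*y^3 - 2*x^2*y^2*z - x^3*y - x*y^3 + x*y*z^2 + x^2*z + y^2*z + x*y - y - z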